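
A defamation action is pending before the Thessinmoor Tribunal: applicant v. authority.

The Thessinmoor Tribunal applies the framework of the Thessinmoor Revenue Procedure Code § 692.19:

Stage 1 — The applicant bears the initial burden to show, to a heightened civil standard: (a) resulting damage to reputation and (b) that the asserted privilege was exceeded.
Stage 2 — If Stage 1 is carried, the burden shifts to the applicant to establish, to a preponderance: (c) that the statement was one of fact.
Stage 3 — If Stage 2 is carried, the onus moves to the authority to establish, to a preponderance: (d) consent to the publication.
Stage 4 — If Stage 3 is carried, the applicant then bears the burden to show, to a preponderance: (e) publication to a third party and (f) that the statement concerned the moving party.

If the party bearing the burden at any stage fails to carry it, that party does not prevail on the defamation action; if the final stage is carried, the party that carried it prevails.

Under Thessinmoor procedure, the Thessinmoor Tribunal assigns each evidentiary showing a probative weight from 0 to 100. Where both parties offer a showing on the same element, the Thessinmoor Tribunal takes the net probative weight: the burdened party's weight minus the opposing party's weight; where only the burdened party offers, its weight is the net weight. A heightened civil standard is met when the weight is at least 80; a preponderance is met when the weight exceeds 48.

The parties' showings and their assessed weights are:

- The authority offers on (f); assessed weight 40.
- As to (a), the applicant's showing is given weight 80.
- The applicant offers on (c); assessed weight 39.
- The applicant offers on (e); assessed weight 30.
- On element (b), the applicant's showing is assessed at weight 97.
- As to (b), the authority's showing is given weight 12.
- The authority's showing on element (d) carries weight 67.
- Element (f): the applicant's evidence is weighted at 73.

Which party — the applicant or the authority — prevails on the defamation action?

authority

Stage 1 — burden on applicant; standard: a heightened civil standard (weight is at least 80).
    (a): 80 ≥ 80 [met]
    (b): 97 − 12 = 85 ≥ 80 [met]
  Stage 1 is satisfied; the applicant continues to bear the burden.
Stage 2 — burden on applicant; standard: a preponderance (weight exceeds 48).
    (c): 39 ≤ 48 [not met]
  Not every element is met, so the applicant fails to carry Stage 2.
The analysis ends at Stage 2; the authority prevails.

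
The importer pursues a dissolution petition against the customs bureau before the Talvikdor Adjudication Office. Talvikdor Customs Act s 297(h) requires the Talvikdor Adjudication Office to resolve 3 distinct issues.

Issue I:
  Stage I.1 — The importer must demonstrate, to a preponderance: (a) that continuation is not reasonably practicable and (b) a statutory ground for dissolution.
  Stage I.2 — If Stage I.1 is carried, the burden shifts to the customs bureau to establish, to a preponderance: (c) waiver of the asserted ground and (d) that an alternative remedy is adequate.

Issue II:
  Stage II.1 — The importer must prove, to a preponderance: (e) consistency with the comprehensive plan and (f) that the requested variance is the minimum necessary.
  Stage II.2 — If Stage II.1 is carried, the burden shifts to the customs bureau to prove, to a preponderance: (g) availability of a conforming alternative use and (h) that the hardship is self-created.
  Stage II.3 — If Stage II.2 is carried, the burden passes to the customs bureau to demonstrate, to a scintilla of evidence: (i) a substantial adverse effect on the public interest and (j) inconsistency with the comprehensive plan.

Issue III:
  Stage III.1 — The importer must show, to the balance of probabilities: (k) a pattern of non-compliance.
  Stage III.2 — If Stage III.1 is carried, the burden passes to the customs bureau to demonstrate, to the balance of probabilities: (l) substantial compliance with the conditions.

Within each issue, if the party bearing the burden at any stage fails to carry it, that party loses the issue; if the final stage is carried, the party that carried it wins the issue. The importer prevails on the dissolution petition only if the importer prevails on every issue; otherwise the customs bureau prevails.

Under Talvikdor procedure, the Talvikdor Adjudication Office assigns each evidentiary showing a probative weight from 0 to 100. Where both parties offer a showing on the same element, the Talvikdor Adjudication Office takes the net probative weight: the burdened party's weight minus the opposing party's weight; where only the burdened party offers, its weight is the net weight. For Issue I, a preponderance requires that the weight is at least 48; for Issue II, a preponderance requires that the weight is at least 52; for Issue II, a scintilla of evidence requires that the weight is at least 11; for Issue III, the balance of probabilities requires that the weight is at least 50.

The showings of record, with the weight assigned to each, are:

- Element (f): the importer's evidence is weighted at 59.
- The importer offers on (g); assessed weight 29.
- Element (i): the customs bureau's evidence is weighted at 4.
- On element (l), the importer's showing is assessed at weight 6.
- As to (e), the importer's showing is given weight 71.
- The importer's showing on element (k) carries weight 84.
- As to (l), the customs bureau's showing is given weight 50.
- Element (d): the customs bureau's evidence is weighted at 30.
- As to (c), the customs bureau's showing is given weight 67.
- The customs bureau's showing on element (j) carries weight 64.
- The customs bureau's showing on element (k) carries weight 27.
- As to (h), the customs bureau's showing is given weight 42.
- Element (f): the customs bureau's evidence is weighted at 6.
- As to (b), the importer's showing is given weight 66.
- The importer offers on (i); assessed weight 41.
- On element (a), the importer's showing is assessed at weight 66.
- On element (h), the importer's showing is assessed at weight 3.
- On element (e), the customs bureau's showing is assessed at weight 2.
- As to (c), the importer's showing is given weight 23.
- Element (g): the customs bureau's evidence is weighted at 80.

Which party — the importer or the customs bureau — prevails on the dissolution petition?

— Issue I —
At Stage I.1 the importer must meet a preponderance (weight is at least 48): on (a) the weight is 66, which does reach 48, so (a) meets the standard; on (b) the weight is 66, ≥ 48, so (b) meets the standard.
  The importer carries Stage I.1; the customs bureau now bears the burden.
At Stage I.2 the customs bureau must meet a preponderance (weight is at least 48): on (c) the weight is 67 less the opposing 23 gives net 44, < 48, so (c) does not meet the standard; on (d) the weight is 30, which does not reach 48, so (d) does not meet the standard.
  Stage I.2 not carried; the customs bureau fails its burden.
The importer prevails on this issue.
— Issue II —
At Stage II.1 the importer must meet a preponderance (weight is at least 52): on (e) the weight is 71 less the opposing 2 gives net 69, which does reach 52, so (e) meets the standard; on (f) the weight is 59 less the opposing 6 gives net 53, which does reach 52, so (f) meets the standard.
  All elements met. The burden passes to the customs bureau.
At Stage II.2 the customs bureau must meet a preponderance (weight is at least 52): on (g) the weight is 80 less the opposing 29 gives net 51, which does not reach 52, so (g) does not meet the standard; on (h) the weight is 42 less the opposing 3 gives net 39, which does not reach 52, so (h) does not meet the standard.
  Stage II.2 not carried; the customs bureau fails its burden.
So the importer prevails on this issue.
— Issue III —
Stage III.1 — burden on importer; standard: the balance of probabilities (weight is at least 50).
    (k): 84 − 27 = 57 ≥ 50 [met]
  The importer carries Stage III.1; the customs bureau now bears the burden.
Stage III.2 — burden on customs bureau; standard: the balance of probabilities (weight is at least 50).
    (l): 50 − 6 = 44 < 50 [not met]
  Stage III.2 not carried; the customs bureau fails its burden.
The importer prevails on this issue.
Per-issue: Issue I → importer; Issue II → importer; Issue III → importer. The importer must prevail on every issue; overall, the importer prevails.

importer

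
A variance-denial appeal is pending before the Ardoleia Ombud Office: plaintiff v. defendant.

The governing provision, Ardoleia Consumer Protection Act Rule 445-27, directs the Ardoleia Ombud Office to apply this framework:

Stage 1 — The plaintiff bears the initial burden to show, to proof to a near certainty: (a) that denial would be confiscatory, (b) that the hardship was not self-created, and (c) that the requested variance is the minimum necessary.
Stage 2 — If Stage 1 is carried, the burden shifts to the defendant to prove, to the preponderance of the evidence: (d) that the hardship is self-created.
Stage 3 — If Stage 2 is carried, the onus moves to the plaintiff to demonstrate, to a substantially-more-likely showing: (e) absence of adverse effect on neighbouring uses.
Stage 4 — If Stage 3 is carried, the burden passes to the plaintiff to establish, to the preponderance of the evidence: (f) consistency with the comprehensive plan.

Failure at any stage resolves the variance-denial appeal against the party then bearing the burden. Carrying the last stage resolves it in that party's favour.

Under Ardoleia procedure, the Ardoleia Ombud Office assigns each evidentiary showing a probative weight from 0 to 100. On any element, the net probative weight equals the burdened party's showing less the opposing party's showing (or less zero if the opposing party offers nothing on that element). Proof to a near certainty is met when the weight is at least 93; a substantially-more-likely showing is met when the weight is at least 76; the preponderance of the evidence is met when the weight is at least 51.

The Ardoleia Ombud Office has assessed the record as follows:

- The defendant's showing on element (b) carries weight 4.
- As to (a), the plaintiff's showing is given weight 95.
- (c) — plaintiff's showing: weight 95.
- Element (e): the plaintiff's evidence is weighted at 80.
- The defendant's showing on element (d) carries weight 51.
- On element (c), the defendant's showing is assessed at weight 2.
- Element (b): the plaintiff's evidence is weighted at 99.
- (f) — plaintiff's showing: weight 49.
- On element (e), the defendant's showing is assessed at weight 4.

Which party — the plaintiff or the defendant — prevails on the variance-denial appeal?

Stage 1 — burden on plaintiff; standard: proof to a near certainty (weight is at least 93).
    (a): 95 ≥ 93 [met]
    (b): 99 − 4 = 95 ≥ 93 [met]
    (c): 95 − 2 = 93 ≥ 93 [met]
  Stage 1 carried; the burden shifts to the defendant.
Stage 2 — burden on defendant; standard: the preponderance of the evidence (weight is at least 51).
    (d): 51 ≥ 51 [met]
  All elements met. The burden passes to the plaintiff.
Stage 3 — burden on plaintiff; standard: a substantially-more-likely showing (weight is at least 76).
    (e): 80 − 4 = 76 ≥ 76 [met]
  Stage 3 is satisfied; the plaintiff continues to bear the burden.
Stage 4 — burden on plaintiff; standard: the preponderance of the evidence (weight is at least 51).
    (f): 49 < 51 [not met]
  Stage 4 not carried; the plaintiff fails its burden.
So the defendant prevails.

defendant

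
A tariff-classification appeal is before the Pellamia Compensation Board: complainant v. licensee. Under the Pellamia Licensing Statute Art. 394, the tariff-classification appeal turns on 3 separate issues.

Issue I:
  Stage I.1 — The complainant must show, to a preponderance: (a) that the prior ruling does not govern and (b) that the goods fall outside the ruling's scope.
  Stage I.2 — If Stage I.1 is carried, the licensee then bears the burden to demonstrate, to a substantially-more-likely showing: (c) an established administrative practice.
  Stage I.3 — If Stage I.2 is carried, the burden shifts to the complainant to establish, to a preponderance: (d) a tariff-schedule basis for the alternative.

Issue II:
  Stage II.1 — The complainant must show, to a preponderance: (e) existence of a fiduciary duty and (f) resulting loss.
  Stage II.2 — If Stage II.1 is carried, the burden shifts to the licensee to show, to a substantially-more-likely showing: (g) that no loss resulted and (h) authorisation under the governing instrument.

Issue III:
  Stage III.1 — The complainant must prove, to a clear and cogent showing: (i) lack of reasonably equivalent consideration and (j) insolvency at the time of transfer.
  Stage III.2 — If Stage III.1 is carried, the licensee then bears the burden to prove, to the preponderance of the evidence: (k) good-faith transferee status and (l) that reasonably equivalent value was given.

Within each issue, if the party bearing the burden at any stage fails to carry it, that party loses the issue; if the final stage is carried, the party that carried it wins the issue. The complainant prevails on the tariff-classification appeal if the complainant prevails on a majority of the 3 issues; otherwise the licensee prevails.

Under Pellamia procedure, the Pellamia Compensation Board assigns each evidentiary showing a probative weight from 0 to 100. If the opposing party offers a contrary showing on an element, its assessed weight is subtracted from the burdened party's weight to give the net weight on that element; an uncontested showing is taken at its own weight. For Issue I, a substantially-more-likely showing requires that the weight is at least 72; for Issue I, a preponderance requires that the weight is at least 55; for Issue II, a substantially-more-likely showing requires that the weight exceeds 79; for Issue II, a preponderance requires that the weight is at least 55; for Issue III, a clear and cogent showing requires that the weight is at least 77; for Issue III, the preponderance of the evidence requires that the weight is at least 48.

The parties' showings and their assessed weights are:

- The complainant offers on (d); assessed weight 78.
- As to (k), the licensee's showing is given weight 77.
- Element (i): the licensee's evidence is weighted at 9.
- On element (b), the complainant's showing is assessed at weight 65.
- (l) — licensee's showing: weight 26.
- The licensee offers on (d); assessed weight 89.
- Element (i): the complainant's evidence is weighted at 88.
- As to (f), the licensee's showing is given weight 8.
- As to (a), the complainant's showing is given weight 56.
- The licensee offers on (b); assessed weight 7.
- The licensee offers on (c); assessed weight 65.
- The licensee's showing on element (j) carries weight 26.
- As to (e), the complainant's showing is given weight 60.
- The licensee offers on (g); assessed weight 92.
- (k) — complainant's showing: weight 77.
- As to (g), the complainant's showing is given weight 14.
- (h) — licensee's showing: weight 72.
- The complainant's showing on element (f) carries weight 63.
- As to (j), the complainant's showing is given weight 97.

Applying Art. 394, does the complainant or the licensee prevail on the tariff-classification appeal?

— Issue I —
Stage I.1 — burden on complainant; standard: a preponderance (weight is at least 55).
    (a): 56 ≥ 55 [met]
    (b): 65 − 7 = 58 ≥ 55 [met]
  The complainant carries Stage I.1; the licensee now bears the burden.
Stage I.2 — burden on licensee; standard: a substantially-more-likely showing (weight is at least 72).
    (c): 65 < 72 [not met]
  Not every element is met, so the licensee fails to carry Stage I.2.
So the complainant prevails on this issue.
— Issue II —
Stage II.1 (complainant, a preponderance, weight is at least 55): (e) 60 ≥ 55 — meets; (f) net 63−8=55 ≥ 55 — meets.
  Stage II.1 carried; the burden shifts to the licensee.
Stage II.2 (licensee, a substantially-more-likely showing, weight exceeds 79): (g) net 92−14=78 ≤ 79 — fails; (h) 72 ≤ 79 — fails.
  Not every element is met, so the licensee fails to carry Stage II.2.
The analysis ends at Stage II.2; the complainant prevails on this issue.
— Issue III —
Stage III.1 — burden on complainant; standard: a clear and cogent showing (weight is at least 77).
    (i): 88 − 9 = 79 ≥ 77 [met]
    (j): 97 − 26 = 71 < 77 [not met]
  Not every element is met, so the complainant fails to carry Stage III.1.
The licensee prevails on this issue.
Per-issue: Issue I → complainant; Issue II → complainant; Issue III → licensee. The complainant must prevail on a majority of issues; overall, the complainant prevails.

complainant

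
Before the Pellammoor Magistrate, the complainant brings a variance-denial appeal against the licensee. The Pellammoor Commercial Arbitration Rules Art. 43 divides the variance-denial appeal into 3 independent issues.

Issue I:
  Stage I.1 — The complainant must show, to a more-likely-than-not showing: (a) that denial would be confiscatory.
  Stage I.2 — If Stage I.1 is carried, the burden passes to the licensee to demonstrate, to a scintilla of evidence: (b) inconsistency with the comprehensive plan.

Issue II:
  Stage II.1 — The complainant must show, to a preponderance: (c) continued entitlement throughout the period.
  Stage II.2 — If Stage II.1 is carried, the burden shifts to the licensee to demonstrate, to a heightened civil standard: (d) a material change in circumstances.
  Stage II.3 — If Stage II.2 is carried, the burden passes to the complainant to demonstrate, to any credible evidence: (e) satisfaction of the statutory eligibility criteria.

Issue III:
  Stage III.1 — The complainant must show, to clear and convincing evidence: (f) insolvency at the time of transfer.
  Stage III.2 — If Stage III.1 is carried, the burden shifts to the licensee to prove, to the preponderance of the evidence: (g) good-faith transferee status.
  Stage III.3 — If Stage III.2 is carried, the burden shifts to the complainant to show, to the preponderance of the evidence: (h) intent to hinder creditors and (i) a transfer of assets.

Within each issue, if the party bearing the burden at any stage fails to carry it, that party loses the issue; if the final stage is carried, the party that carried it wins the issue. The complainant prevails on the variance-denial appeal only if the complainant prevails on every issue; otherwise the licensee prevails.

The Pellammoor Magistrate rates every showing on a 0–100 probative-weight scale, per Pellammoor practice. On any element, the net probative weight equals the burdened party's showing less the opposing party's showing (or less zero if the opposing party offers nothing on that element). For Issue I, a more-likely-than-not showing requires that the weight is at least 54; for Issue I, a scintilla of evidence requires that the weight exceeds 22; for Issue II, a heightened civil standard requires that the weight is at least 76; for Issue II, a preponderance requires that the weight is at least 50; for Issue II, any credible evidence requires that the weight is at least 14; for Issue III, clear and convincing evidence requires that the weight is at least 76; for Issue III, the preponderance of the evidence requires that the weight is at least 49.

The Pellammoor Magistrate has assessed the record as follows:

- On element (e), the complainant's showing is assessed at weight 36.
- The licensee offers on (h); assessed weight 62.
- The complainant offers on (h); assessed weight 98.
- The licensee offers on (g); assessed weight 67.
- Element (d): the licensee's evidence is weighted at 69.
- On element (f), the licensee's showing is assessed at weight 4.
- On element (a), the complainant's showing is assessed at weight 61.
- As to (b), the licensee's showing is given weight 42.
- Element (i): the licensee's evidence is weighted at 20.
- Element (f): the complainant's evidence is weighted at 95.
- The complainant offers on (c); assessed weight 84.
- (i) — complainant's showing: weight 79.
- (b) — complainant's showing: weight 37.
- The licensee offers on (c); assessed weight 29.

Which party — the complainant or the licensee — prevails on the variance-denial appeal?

— Issue I —
At Stage I.1 the complainant must meet a more-likely-than-not showing (weight is at least 54): on (a) the weight is 61, ≥ 54, so (a) meets the standard.
  Stage I.1 carried; the burden shifts to the licensee.
At Stage I.2 the licensee must meet a scintilla of evidence (weight exceeds 22): on (b) the weight is 42 less the opposing 37 gives net 5, which does not exceed 22, so (b) does not meet the standard.
  Stage I.2 not carried; the licensee fails its burden.
So the complainant prevails on this issue.
— Issue II —
At Stage II.1 the complainant must meet a preponderance (weight is at least 50): on (c) the weight is 84 less the opposing 29 gives net 55, ≥ 50, so (c) meets the standard.
  Stage II.1 is satisfied; the onus moves to the licensee.
At Stage II.2 the licensee must meet a heightened civil standard (weight is at least 76): on (d) the weight is 69, which does not reach 76, so (d) does not meet the standard.
  Not every element is met, so the licensee fails to carry Stage II.2.
The analysis ends at Stage II.2; the complainant prevails on this issue.
— Issue III —
Stage III.1 — burden on complainant; standard: clear and convincing evidence (weight is at least 76).
    (f): 95 − 4 = 91 ≥ 76 [met]
  The complainant carries Stage III.1; the licensee now bears the burden.
Stage III.2 — burden on licensee; standard: the preponderance of the evidence (weight is at least 49).
    (g): 67 ≥ 49 [met]
  Stage III.2 carried; the burden shifts to the complainant.
Stage III.3 — burden on complainant; standard: the preponderance of the evidence (weight is at least 49).
    (h): 98 − 62 = 36 < 49 [not met]
    (i): 79 − 20 = 59 ≥ 49 [met]
  Stage III.3 not carried; the complainant fails its burden.
The licensee prevails on this issue.
Per-issue: Issue I → complainant; Issue II → complainant; Issue III → licensee. The complainant must prevail on every issue; overall, the licensee prevails.

licensee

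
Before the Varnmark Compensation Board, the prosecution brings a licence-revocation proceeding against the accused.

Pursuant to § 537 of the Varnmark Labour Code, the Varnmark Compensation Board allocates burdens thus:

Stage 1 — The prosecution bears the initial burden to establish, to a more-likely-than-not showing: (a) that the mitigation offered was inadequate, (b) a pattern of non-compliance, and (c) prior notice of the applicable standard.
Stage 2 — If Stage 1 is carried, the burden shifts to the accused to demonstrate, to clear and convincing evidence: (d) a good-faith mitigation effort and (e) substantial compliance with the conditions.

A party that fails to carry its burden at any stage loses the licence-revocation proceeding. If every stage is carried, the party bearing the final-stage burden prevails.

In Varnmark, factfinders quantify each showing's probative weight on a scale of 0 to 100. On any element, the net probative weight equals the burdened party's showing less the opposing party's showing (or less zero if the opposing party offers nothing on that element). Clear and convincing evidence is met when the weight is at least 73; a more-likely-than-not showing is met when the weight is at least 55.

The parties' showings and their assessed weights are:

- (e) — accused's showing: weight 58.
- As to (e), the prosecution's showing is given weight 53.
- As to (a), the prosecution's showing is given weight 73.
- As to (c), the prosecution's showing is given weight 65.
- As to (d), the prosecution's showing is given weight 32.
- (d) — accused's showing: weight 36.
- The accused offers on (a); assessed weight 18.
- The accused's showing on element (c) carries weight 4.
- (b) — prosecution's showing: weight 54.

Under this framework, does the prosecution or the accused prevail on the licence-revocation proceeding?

At Stage 1 the prosecution must meet a more-likely-than-not showing (weight is at least 55): on (a) the weight is 73 less the opposing 18 gives net 55, ≥ 55, so (a) meets the standard; on (b) the weight is 54, < 55, so (b) does not meet the standard; on (c) the weight is 65 less the opposing 4 gives net 61, ≥ 55, so (c) meets the standard.
  Stage 1 not carried; the prosecution fails its burden.
The accused prevails.

accused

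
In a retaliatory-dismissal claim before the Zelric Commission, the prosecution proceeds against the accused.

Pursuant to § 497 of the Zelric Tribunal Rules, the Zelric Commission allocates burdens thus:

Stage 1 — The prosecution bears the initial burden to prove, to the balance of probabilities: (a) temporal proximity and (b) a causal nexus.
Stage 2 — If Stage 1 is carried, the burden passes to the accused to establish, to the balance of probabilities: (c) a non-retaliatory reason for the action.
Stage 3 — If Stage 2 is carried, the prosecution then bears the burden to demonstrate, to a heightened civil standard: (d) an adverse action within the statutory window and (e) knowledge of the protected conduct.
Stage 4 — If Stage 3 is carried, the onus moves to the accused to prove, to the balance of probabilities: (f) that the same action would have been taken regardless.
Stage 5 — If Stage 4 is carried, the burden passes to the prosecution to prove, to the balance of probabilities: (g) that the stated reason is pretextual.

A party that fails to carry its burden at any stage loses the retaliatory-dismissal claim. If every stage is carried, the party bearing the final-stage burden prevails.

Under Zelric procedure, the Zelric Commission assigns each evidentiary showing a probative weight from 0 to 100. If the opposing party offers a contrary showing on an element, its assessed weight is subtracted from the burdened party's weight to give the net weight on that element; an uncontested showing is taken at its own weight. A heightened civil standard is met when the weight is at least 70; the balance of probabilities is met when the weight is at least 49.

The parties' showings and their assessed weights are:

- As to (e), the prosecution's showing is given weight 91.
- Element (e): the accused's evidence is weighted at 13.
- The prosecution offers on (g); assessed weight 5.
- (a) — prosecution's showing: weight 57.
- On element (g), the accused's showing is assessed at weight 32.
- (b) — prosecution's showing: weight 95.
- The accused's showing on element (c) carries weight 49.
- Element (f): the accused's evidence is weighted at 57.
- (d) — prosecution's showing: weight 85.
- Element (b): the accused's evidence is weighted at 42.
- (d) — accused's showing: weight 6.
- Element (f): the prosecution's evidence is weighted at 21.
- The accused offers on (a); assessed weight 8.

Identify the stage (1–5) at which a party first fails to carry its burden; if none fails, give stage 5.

stage 4

Stage 1 (prosecution, the balance of probabilities, weight is at least 49): (a) net 57−8=49 ≥ 49 — meets; (b) net 95−42=53 ≥ 49 — meets.
  All elements met. The burden passes to the accused.
Stage 2 (accused, the balance of probabilities, weight is at least 49): (c) 49 ≥ 49 — meets.
  Stage 2 is satisfied; the onus moves to the prosecution.
Stage 3 (prosecution, a heightened civil standard, weight is at least 70): (d) net 85−6=79 ≥ 70 — meets; (e) net 91−13=78 ≥ 70 — meets.
  All elements met. The burden passes to the accused.
Stage 4 (accused, the balance of probabilities, weight is at least 49): (f) net 57−21=36 < 49 — fails.
  Not every element is met, so the accused fails to carry Stage 4.
The analysis ends at Stage 4; the prosecution prevails.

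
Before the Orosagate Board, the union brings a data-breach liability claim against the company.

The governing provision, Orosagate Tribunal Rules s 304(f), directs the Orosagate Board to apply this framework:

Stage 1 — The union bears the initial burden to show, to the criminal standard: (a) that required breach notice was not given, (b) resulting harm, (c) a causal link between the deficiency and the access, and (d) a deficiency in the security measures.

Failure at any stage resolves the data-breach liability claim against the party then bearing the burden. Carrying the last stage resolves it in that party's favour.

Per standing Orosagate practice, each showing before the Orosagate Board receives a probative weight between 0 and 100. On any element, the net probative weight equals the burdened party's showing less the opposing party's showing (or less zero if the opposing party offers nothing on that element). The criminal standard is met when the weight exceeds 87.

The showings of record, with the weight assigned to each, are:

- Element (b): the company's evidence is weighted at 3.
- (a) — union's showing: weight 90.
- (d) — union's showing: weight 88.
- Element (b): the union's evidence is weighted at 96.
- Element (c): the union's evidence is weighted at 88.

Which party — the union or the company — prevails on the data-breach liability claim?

union

Stage 1 (union, the criminal standard, weight exceeds 87): (a) 90 > 87 — meets; (b) net 96−3=93 > 87 — meets; (c) 88 > 87 — meets; (d) 88 > 87 — meets.
  All elements met at the final stage.
Every stage carried; the union prevails.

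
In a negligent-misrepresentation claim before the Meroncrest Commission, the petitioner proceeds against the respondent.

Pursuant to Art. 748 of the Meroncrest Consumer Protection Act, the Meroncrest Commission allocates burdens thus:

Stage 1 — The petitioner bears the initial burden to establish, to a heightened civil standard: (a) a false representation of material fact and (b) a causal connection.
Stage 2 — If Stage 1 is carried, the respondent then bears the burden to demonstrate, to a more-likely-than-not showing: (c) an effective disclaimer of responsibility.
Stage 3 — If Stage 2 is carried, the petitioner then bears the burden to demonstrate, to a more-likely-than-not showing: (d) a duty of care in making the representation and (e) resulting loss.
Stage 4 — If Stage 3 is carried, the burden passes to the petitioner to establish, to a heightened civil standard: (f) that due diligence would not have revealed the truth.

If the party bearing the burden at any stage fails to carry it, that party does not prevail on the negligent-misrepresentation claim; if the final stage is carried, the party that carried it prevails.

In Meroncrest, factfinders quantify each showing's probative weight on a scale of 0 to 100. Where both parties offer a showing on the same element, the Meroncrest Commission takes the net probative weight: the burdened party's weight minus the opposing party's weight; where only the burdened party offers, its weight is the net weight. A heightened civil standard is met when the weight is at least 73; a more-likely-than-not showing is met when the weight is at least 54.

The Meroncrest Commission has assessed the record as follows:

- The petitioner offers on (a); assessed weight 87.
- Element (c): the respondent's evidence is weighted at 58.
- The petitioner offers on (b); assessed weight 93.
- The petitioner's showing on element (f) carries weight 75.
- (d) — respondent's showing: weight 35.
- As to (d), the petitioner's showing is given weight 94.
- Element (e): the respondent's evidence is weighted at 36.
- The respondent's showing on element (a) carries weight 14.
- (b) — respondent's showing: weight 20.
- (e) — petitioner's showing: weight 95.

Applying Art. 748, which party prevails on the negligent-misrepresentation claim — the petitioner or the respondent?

At Stage 1 the petitioner must meet a heightened civil standard (weight is at least 73): on (a) the weight is 87 less the opposing 14 gives net 73, ≥ 73, so (a) meets the standard; on (b) the weight is 93 less the opposing 20 gives net 73, which does reach 73, so (b) meets the standard.
  All elements met. The burden passes to the respondent.
At Stage 2 the respondent must meet a more-likely-than-not showing (weight is at least 54): on (c) the weight is 58, which does reach 54, so (c) meets the standard.
  All elements met. The burden passes to the petitioner.
At Stage 3 the petitioner must meet a more-likely-than-not showing (weight is at least 54): on (d) the weight is 94 less the opposing 35 gives net 59, ≥ 54, so (d) meets the standard; on (e) the weight is 95 less the opposing 36 gives net 59, which does reach 54, so (e) meets the standard.
  All elements met. The petitioner retains the burden for Stage 4.
At Stage 4 the petitioner must meet a heightened civil standard (weight is at least 73): on (f) the weight is 75, which does reach 73, so (f) meets the standard.
  Stage 4 carried; the final stage is satisfied.
Every stage carried; the petitioner prevails.

petitioner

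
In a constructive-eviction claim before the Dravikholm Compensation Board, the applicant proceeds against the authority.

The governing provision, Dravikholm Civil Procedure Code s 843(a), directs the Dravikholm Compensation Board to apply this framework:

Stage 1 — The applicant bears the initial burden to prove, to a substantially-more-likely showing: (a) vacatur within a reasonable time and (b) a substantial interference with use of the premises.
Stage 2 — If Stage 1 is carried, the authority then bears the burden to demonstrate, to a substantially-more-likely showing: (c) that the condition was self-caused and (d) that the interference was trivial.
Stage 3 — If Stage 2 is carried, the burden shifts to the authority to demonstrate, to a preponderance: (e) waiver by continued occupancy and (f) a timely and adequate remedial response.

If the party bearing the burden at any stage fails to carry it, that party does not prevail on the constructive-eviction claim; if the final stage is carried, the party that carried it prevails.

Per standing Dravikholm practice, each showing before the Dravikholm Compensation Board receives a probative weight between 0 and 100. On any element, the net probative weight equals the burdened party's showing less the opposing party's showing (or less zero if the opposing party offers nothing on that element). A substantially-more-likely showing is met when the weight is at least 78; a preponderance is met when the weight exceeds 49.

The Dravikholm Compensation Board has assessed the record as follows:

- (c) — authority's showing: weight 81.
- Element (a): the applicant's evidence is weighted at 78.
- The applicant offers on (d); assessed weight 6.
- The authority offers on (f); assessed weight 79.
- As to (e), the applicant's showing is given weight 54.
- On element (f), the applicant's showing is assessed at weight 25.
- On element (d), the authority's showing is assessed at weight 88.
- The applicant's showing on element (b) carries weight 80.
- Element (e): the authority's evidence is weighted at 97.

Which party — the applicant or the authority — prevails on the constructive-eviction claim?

Stage 1 (applicant, a substantially-more-likely showing, weight is at least 78): (a) 78 ≥ 78 — meets; (b) 80 ≥ 78 — meets.
  All elements met. The burden passes to the authority.
Stage 2 (authority, a substantially-more-likely showing, weight is at least 78): (c) 81 ≥ 78 — meets; (d) net 88−6=82 ≥ 78 — meets.
  Stage 2 is satisfied; the authority continues to bear the burden.
Stage 3 (authority, a preponderance, weight exceeds 49): (e) net 97−54=43 ≤ 49 — fails; (f) net 79−25=54 > 49 — meets.
  The authority does not carry Stage 3.
The analysis ends at Stage 3; the applicant prevails.

applicant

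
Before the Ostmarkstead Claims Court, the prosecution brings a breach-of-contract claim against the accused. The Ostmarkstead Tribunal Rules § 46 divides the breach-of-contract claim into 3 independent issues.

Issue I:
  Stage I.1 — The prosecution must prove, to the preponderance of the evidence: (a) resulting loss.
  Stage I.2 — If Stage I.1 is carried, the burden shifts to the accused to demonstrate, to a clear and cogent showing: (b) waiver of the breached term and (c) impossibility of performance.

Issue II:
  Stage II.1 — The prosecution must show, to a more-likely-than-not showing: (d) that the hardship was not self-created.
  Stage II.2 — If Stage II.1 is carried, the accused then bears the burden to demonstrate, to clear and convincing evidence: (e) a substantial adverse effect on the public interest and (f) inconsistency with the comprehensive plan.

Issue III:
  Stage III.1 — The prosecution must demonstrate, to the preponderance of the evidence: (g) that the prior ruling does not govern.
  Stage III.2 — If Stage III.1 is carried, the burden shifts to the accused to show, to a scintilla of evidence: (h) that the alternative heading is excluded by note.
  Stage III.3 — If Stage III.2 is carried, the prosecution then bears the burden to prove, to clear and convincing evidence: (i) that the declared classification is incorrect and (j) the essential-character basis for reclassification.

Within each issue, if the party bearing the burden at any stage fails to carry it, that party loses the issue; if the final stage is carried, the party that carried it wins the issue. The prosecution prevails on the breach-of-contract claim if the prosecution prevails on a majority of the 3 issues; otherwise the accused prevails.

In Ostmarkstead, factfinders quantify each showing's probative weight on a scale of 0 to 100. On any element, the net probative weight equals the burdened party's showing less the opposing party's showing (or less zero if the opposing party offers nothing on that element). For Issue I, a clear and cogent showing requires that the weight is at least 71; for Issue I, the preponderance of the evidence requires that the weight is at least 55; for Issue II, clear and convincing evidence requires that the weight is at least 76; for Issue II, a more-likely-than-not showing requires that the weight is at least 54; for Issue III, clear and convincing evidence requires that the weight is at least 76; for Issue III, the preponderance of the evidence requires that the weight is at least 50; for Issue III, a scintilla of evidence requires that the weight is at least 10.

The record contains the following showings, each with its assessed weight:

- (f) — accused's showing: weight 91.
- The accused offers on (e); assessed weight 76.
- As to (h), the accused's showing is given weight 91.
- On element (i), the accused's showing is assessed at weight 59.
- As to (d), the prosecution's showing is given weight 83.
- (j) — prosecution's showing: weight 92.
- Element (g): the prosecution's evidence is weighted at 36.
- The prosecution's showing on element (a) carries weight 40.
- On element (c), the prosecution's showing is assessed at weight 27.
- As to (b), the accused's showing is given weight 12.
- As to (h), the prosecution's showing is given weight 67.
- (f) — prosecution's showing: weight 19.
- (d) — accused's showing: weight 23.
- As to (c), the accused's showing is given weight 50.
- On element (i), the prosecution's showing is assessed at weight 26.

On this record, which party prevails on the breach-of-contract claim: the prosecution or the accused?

accused

— Issue I —
Stage I.1 — burden on prosecution; standard: the preponderance of the evidence (weight is at least 55).
    (a): 40 < 55 [not met]
  The prosecution does not carry Stage I.1.
The accused prevails on this issue.
— Issue II —
Stage II.1 (prosecution, a more-likely-than-not showing, weight is at least 54): (d) net 83−23=60 ≥ 54 — meets.
  Stage II.1 carried; the burden shifts to the accused.
Stage II.2 (accused, clear and convincing evidence, weight is at least 76): (e) 76 ≥ 76 — meets; (f) net 91−19=72 < 76 — fails.
  Stage II.2 not carried; the accused fails its burden.
The prosecution prevails on this issue.
— Issue III —
Stage III.1 (prosecution, the preponderance of the evidence, weight is at least 50): (g) 36 < 50 — fails.
  Not every element is met, so the prosecution fails to carry Stage III.1.
So the accused prevails on this issue.
Per-issue: Issue I → accused; Issue II → prosecution; Issue III → accused. The prosecution must prevail on a majority of issues; overall, the accused prevails.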